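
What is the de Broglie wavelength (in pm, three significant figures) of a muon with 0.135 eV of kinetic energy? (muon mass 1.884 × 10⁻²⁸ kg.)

KE = 0.135 eV = 2.163 × 10⁻²⁰ J.
p = √(2mKE) = √(2 × 1.884 × 10⁻²⁸ × 2.163 × 10⁻²⁰) = 2.855 × 10⁻²⁴ kg·m/s.
λ = h/p = 6.626 × 10⁻³⁴ / 2.855 × 10⁻²⁴ = 2.32 × 10⁻¹⁰ m = 232 pm.

λ = 232 pm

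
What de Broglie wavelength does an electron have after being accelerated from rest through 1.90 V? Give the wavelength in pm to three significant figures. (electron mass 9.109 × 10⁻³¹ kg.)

KE = eV = 1.602 × 10⁻¹⁹ × 1.900 = 3.044 × 10⁻¹⁹ J.
p = √(2mKE) = √(2 × 9.109 × 10⁻³¹ × 3.044 × 10⁻¹⁹) = 7.447 × 10⁻²⁵ kg·m/s.
λ = h/p = 6.626 × 10⁻³⁴ / 7.447 × 10⁻²⁵ = 8.90 × 10⁻¹⁰ m = 890 pm.

λ = 890 pm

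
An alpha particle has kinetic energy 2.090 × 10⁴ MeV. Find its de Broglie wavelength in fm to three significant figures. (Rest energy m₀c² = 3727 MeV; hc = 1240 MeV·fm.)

Total energy E = KE + m₀c² = 2.090 × 10⁴ + 3727 = 24627 MeV.
(pc)² = E² − (m₀c²)² = (24627)² − (3727)² = 5.926 × 10⁸ MeV², so pc = 2.434 × 10⁴ MeV.
λ = hc/(pc) = 1240 MeV·fm / 2.434 × 10⁴ MeV = 0.0509 fm.

λ = 0.0509 fm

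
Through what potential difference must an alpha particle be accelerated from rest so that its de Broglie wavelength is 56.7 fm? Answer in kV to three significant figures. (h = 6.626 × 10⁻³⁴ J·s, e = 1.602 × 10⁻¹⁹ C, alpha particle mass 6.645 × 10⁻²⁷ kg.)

p = h/λ = 6.626 × 10⁻³⁴ / 5.670 × 10⁻¹⁴ = 1.169 × 10⁻²⁰ kg·m/s.
KE = p²/(2m) = 1.028 × 10⁻¹⁴ J.
V = KE/2e = 1.028 × 10⁻¹⁴ / (2 × 1.602 × 10⁻¹⁹) = 32.1 kV.

V = 32.1 kV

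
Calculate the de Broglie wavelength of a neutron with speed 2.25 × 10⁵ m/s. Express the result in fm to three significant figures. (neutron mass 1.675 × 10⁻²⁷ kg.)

λ = 1760 fm

p = mv = 1.675 × 10⁻²⁷ × 2.25 × 10⁵ = 3.769 × 10⁻²² kg·m/s.
λ = h/p = 6.626 × 10⁻³⁴ / 3.769 × 10⁻²² = 1.76 × 10⁻¹² m = 1760 fm.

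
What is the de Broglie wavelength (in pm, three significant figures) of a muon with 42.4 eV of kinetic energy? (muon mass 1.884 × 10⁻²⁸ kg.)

λ = 13.1 pm

KE = 42.4 eV = 6.792 × 10⁻¹⁸ J.
p = √(2mKE) = √(2 × 1.884 × 10⁻²⁸ × 6.792 × 10⁻¹⁸) = 5.059 × 10⁻²³ kg·m/s.
λ = h/p = 6.626 × 10⁻³⁴ / 5.059 × 10⁻²³ = 1.31 × 10⁻¹¹ m = 13.1 pm.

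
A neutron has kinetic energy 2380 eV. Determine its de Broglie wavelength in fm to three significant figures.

KE = 2380 eV = 3.813 × 10⁻¹⁶ J.
p = √(2mKE) = √(2 × 1.675 × 10⁻²⁷ × 3.813 × 10⁻¹⁶) = 1.130 × 10⁻²¹ kg·m/s.
λ = h/p = 6.626 × 10⁻³⁴ / 1.130 × 10⁻²¹ = 5.86 × 10⁻¹³ m = 586 fm.

λ = 586 fm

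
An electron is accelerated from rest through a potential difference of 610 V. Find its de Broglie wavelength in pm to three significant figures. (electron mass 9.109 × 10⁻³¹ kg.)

KE = eV = 1.602 × 10⁻¹⁹ × 610.0 = 9.772 × 10⁻¹⁷ J.
p = √(2mKE) = √(2 × 9.109 × 10⁻³¹ × 9.772 × 10⁻¹⁷) = 1.334 × 10⁻²³ kg·m/s.
λ = h/p = 6.626 × 10⁻³⁴ / 1.334 × 10⁻²³ = 4.97 × 10⁻¹¹ m = 49.7 pm.

λ = 49.7 pm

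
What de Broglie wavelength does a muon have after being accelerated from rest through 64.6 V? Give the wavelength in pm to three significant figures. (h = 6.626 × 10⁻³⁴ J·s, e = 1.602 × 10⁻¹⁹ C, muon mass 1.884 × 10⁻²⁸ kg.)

λ = 10.6 pm

KE = eV = 1.602 × 10⁻¹⁹ × 64.60 = 1.035 × 10⁻¹⁷ J.
p = √(2mKE) = √(2 × 1.884 × 10⁻²⁸ × 1.035 × 10⁻¹⁷) = 6.245 × 10⁻²³ kg·m/s.
λ = h/p = 6.626 × 10⁻³⁴ / 6.245 × 10⁻²³ = 1.06 × 10⁻¹¹ m = 10.6 pm.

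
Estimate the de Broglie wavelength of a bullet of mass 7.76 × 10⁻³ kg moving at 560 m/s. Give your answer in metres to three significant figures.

p = mv = 7.76 × 10⁻³ × 560 = 4.346 kg·m/s.
λ = h/p = 6.626 × 10⁻³⁴ / 4.346 = 1.52 × 10⁻³⁴ m.

λ = 1.52 × 10⁻³⁴ m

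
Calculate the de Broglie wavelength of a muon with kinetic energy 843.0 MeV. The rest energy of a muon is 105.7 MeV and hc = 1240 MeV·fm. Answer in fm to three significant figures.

λ = 1.32 fm

Total energy E = KE + m₀c² = 843.0 + 105.7 = 948.7 MeV.
(pc)² = E² − (m₀c²)² = (948.7)² − (105.7)² = 8.889 × 10⁵ MeV², so pc = 942.8 MeV.
λ = hc/(pc) = 1240 MeV·fm / 942.8 MeV = 1.32 fm.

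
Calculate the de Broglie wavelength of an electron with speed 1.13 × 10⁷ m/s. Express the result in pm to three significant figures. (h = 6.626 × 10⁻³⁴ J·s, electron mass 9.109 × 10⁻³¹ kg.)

p = mv = 9.109 × 10⁻³¹ × 1.13 × 10⁷ = 1.029 × 10⁻²³ kg·m/s.
λ = h/p = 6.626 × 10⁻³⁴ / 1.029 × 10⁻²³ = 6.44 × 10⁻¹¹ m = 64.4 pm.

λ = 64.4 pm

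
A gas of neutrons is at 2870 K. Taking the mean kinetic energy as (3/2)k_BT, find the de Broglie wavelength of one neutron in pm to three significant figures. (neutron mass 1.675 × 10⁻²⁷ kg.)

λ = 47.0 pm

KE = (3/2)k_BT = 1.5 × 1.381 × 10⁻²³ × 2870 = 5.945 × 10⁻²⁰ J.
p = √(2mKE) = √(2 × 1.675 × 10⁻²⁷ × 5.945 × 10⁻²⁰) = 1.411 × 10⁻²³ kg·m/s.
λ = h/p = 4.70 × 10⁻¹¹ m = 47.0 pm.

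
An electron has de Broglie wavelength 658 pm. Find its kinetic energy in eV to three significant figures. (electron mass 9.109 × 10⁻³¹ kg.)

p = h/λ = 6.626 × 10⁻³⁴ / 6.580 × 10⁻¹⁰ = 1.007 × 10⁻²⁴ kg·m/s.
KE = p²/(2m) = (1.007 × 10⁻²⁴)² / (2 × 9.109 × 10⁻³¹) = 5.566 × 10⁻¹⁹ J = 3.47 eV.

KE = 3.47 eV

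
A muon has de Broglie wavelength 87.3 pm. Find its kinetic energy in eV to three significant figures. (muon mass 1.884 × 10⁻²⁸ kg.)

p = h/λ = 6.626 × 10⁻³⁴ / 8.730 × 10⁻¹¹ = 7.590 × 10⁻²⁴ kg·m/s.
KE = p²/(2m) = (7.590 × 10⁻²⁴)² / (2 × 1.884 × 10⁻²⁸) = 1.529 × 10⁻¹⁹ J = 0.954 eV.

KE = 0.954 eV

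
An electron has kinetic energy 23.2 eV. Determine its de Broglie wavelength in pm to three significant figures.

KE = 23.2 eV = 3.717 × 10⁻¹⁸ J.
p = √(2mKE) = √(2 × 9.109 × 10⁻³¹ × 3.717 × 10⁻¹⁸) = 2.602 × 10⁻²⁴ kg·m/s.
λ = h/p = 6.626 × 10⁻³⁴ / 2.602 × 10⁻²⁴ = 2.55 × 10⁻¹⁰ m = 255 pm.

λ = 255 pm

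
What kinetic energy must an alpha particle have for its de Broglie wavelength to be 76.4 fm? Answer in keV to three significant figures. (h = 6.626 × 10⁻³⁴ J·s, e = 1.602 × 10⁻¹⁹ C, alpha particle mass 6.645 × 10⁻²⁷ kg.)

p = h/λ = 6.626 × 10⁻³⁴ / 7.640 × 10⁻¹⁴ = 8.673 × 10⁻²¹ kg·m/s.
KE = p²/(2m) = (8.673 × 10⁻²¹)² / (2 × 6.645 × 10⁻²⁷) = 5.660 × 10⁻¹⁵ J = 35.3 keV.

KE = 35.3 keV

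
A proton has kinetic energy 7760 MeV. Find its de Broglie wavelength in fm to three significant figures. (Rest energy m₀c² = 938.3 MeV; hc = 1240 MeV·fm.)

Total energy E = KE + m₀c² = 7760 + 938.3 = 8698.3 MeV.
(pc)² = E² − (m₀c²)² = (8698.3)² − (938.3)² = 7.478 × 10⁷ MeV², so pc = 8648 MeV.
λ = hc/(pc) = 1240 MeV·fm / 8648 MeV = 0.143 fm.

λ = 0.143 fm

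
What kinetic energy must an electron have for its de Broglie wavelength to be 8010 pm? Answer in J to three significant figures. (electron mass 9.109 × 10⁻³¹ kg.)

p = h/λ = 6.626 × 10⁻³⁴ / 8.010 × 10⁻⁹ = 8.272 × 10⁻²⁶ kg·m/s.
KE = p²/(2m) = (8.272 × 10⁻²⁶)² / (2 × 9.109 × 10⁻³¹) = 3.756 × 10⁻²¹ J = 3.76 × 10⁻²¹ J.

KE = 3.76 × 10⁻²¹ J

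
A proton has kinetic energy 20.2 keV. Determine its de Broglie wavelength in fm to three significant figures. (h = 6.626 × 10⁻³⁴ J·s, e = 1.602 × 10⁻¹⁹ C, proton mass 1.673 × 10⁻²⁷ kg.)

λ = 201 fm

KE = 20.2 keV = 3.236 × 10⁻¹⁵ J.
p = √(2mKE) = √(2 × 1.673 × 10⁻²⁷ × 3.236 × 10⁻¹⁵) = 3.291 × 10⁻²¹ kg·m/s.
λ = h/p = 6.626 × 10⁻³⁴ / 3.291 × 10⁻²¹ = 2.01 × 10⁻¹³ m = 201 fm.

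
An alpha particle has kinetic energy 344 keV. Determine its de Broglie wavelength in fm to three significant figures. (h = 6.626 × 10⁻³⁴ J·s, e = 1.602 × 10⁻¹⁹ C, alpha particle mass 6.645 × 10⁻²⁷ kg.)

KE = 344 keV = 5.511 × 10⁻¹⁴ J.
p = √(2mKE) = √(2 × 6.645 × 10⁻²⁷ × 5.511 × 10⁻¹⁴) = 2.706 × 10⁻²⁰ kg·m/s.
λ = h/p = 6.626 × 10⁻³⁴ / 2.706 × 10⁻²⁰ = 2.45 × 10⁻¹⁴ m = 24.5 fm.

λ = 24.5 fm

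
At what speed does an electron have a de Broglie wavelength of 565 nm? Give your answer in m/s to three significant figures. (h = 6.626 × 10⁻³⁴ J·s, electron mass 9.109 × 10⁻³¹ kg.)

v = 1290 m/s

p = h/λ = 6.626 × 10⁻³⁴ / 5.650 × 10⁻⁷ = 1.173 × 10⁻²⁷ kg·m/s.
v = p/m = 1.173 × 10⁻²⁷ / 9.109 × 10⁻³¹ = 1.29 × 10³ m/s = 1290 m/s.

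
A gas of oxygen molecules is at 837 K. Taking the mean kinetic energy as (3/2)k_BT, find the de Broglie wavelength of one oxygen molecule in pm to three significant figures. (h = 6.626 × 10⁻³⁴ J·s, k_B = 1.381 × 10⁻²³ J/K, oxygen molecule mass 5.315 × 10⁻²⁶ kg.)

KE = (3/2)k_BT = 1.5 × 1.381 × 10⁻²³ × 837 = 1.734 × 10⁻²⁰ J.
p = √(2mKE) = √(2 × 5.315 × 10⁻²⁶ × 1.734 × 10⁻²⁰) = 4.293 × 10⁻²³ kg·m/s.
λ = h/p = 1.54 × 10⁻¹¹ m = 15.4 pm.

λ = 15.4 pm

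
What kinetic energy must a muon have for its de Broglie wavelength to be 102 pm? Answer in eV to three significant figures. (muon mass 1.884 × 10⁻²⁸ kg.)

p = h/λ = 6.626 × 10⁻³⁴ / 1.020 × 10⁻¹⁰ = 6.496 × 10⁻²⁴ kg·m/s.
KE = p²/(2m) = (6.496 × 10⁻²⁴)² / (2 × 1.884 × 10⁻²⁸) = 1.120 × 10⁻¹⁹ J = 0.699 eV.

KE = 0.699 eV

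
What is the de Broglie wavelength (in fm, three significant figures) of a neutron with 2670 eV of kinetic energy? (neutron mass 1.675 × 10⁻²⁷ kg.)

λ = 554 fm

KE = 2670 eV = 4.277 × 10⁻¹⁶ J.
p = √(2mKE) = √(2 × 1.675 × 10⁻²⁷ × 4.277 × 10⁻¹⁶) = 1.197 × 10⁻²¹ kg·m/s.
λ = h/p = 6.626 × 10⁻³⁴ / 1.197 × 10⁻²¹ = 5.54 × 10⁻¹³ m = 554 fm.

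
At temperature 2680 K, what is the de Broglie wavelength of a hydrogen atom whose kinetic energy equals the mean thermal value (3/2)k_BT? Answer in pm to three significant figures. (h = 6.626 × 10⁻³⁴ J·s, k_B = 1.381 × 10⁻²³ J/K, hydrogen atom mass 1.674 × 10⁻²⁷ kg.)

λ = 48.6 pm

KE = (3/2)k_BT = 1.5 × 1.381 × 10⁻²³ × 2680 = 5.552 × 10⁻²⁰ J.
p = √(2mKE) = √(2 × 1.674 × 10⁻²⁷ × 5.552 × 10⁻²⁰) = 1.363 × 10⁻²³ kg·m/s.
λ = h/p = 4.86 × 10⁻¹¹ m = 48.6 pm.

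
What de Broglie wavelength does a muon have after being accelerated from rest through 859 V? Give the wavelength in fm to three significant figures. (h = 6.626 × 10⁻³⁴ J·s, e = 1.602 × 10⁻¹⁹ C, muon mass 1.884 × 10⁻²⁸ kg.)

λ = 2910 fm

KE = eV = 1.602 × 10⁻¹⁹ × 859.0 = 1.376 × 10⁻¹⁶ J.
p = √(2mKE) = √(2 × 1.884 × 10⁻²⁸ × 1.376 × 10⁻¹⁶) = 2.277 × 10⁻²² kg·m/s.
λ = h/p = 6.626 × 10⁻³⁴ / 2.277 × 10⁻²² = 2.91 × 10⁻¹² m = 2910 fm.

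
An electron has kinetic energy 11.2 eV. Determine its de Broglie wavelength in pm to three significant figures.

KE = 11.2 eV = 1.794 × 10⁻¹⁸ J.
p = √(2mKE) = √(2 × 9.109 × 10⁻³¹ × 1.794 × 10⁻¹⁸) = 1.808 × 10⁻²⁴ kg·m/s.
λ = h/p = 6.626 × 10⁻³⁴ / 1.808 × 10⁻²⁴ = 3.66 × 10⁻¹⁰ m = 366 pm.

λ = 366 pm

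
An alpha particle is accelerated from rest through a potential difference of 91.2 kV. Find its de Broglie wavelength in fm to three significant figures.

λ = 33.6 fm

KE = 2eV = 2 × 1.602 × 10⁻¹⁹ × 9.120 × 10⁴ = 2.922 × 10⁻¹⁴ J.
p = √(2mKE) = √(2 × 6.645 × 10⁻²⁷ × 2.922 × 10⁻¹⁴) = 1.971 × 10⁻²⁰ kg·m/s.
λ = h/p = 6.626 × 10⁻³⁴ / 1.971 × 10⁻²⁰ = 3.36 × 10⁻¹⁴ m = 33.6 fm.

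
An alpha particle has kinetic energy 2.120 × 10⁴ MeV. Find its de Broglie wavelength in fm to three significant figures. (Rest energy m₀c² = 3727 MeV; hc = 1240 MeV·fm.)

Total energy E = KE + m₀c² = 2.120 × 10⁴ + 3727 = 24927 MeV.
(pc)² = E² − (m₀c²)² = (24927)² − (3727)² = 6.075 × 10⁸ MeV², so pc = 2.465 × 10⁴ MeV.
λ = hc/(pc) = 1240 MeV·fm / 2.465 × 10⁴ MeV = 0.0503 fm.

λ = 0.0503 fm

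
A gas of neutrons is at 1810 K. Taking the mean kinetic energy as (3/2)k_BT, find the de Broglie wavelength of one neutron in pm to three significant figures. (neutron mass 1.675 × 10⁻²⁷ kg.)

KE = (3/2)k_BT = 1.5 × 1.381 × 10⁻²³ × 1810 = 3.749 × 10⁻²⁰ J.
p = √(2mKE) = √(2 × 1.675 × 10⁻²⁷ × 3.749 × 10⁻²⁰) = 1.121 × 10⁻²³ kg·m/s.
λ = h/p = 5.91 × 10⁻¹¹ m = 59.1 pm.

λ = 59.1 pm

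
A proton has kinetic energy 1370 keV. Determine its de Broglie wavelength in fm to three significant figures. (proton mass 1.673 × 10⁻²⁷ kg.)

KE = 1370 keV = 2.195 × 10⁻¹³ J.
p = √(2mKE) = √(2 × 1.673 × 10⁻²⁷ × 2.195 × 10⁻¹³) = 2.710 × 10⁻²⁰ kg·m/s.
λ = h/p = 6.626 × 10⁻³⁴ / 2.710 × 10⁻²⁰ = 2.45 × 10⁻¹⁴ m = 24.5 fm.

λ = 24.5 fm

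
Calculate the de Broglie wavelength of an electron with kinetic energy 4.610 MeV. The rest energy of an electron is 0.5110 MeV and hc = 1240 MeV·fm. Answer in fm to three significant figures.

Total energy E = KE + m₀c² = 4.610 + 0.5110 = 5.1210 MeV.
(pc)² = E² − (m₀c²)² = (5.1210)² − (0.5110)² = 25.96 MeV², so pc = 5.095 MeV.
λ = hc/(pc) = 1240 MeV·fm / 5.095 MeV = 243 fm.

λ = 243 fm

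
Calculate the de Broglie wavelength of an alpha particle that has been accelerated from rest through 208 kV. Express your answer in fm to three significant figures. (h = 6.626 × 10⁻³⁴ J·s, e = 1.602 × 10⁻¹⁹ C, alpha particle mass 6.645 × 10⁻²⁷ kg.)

λ = 22.3 fm

KE = 2eV = 2 × 1.602 × 10⁻¹⁹ × 2.080 × 10⁵ = 6.664 × 10⁻¹⁴ J.
p = √(2mKE) = √(2 × 6.645 × 10⁻²⁷ × 6.664 × 10⁻¹⁴) = 2.976 × 10⁻²⁰ kg·m/s.
λ = h/p = 6.626 × 10⁻³⁴ / 2.976 × 10⁻²⁰ = 2.23 × 10⁻¹⁴ m = 22.3 fm.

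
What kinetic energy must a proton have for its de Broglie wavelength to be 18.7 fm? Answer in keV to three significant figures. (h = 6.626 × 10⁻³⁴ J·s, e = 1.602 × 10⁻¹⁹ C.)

p = h/λ = 6.626 × 10⁻³⁴ / 1.870 × 10⁻¹⁴ = 3.543 × 10⁻²⁰ kg·m/s.
KE = p²/(2m) = (3.543 × 10⁻²⁰)² / (2 × 1.673 × 10⁻²⁷) = 3.752 × 10⁻¹³ J = 2340 keV.

KE = 2340 keV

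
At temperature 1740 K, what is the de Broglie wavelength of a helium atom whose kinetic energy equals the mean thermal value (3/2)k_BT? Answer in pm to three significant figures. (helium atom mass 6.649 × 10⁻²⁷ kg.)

KE = (3/2)k_BT = 1.5 × 1.381 × 10⁻²³ × 1740 = 3.604 × 10⁻²⁰ J.
p = √(2mKE) = √(2 × 6.649 × 10⁻²⁷ × 3.604 × 10⁻²⁰) = 2.189 × 10⁻²³ kg·m/s.
λ = h/p = 3.03 × 10⁻¹¹ m = 30.3 pm.

λ = 30.3 pm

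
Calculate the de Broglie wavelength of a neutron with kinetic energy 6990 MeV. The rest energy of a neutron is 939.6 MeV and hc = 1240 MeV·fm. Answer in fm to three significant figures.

Total energy E = KE + m₀c² = 6990 + 939.6 = 7929.6 MeV.
(pc)² = E² − (m₀c²)² = (7929.6)² − (939.6)² = 6.200 × 10⁷ MeV², so pc = 7874 MeV.
λ = hc/(pc) = 1240 MeV·fm / 7874 MeV = 0.157 fm.

λ = 0.157 fm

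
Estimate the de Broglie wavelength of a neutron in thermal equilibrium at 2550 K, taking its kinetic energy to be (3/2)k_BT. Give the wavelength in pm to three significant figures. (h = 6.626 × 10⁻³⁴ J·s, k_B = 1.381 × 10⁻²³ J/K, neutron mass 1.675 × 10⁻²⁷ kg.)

KE = (3/2)k_BT = 1.5 × 1.381 × 10⁻²³ × 2550 = 5.282 × 10⁻²⁰ J.
p = √(2mKE) = √(2 × 1.675 × 10⁻²⁷ × 5.282 × 10⁻²⁰) = 1.330 × 10⁻²³ kg·m/s.
λ = h/p = 4.98 × 10⁻¹¹ m = 49.8 pm.

λ = 49.8 pm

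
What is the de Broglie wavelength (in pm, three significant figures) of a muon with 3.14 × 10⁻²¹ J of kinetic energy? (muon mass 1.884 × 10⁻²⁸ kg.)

λ = 609 pm

p = √(2mKE) = √(2 × 1.884 × 10⁻²⁸ × 3.140 × 10⁻²¹) = 1.088 × 10⁻²⁴ kg·m/s.
λ = h/p = 6.626 × 10⁻³⁴ / 1.088 × 10⁻²⁴ = 6.09 × 10⁻¹⁰ m = 609 pm.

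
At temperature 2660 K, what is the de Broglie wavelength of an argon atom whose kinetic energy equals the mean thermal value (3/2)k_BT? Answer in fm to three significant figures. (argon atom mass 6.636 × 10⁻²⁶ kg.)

KE = (3/2)k_BT = 1.5 × 1.381 × 10⁻²³ × 2660 = 5.510 × 10⁻²⁰ J.
p = √(2mKE) = √(2 × 6.636 × 10⁻²⁶ × 5.510 × 10⁻²⁰) = 8.552 × 10⁻²³ kg·m/s.
λ = h/p = 7.75 × 10⁻¹² m = 7750 fm.

λ = 7750 fm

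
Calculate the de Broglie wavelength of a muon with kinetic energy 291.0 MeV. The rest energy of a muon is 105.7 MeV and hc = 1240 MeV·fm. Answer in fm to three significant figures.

Total energy E = KE + m₀c² = 291.0 + 105.7 = 396.7 MeV.
(pc)² = E² − (m₀c²)² = (396.7)² − (105.7)² = 1.462 × 10⁵ MeV², so pc = 382.4 MeV.
λ = hc/(pc) = 1240 MeV·fm / 382.4 MeV = 3.24 fm.

λ = 3.24 fm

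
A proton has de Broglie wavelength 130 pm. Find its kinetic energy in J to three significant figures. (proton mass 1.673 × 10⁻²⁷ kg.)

p = h/λ = 6.626 × 10⁻³⁴ / 1.300 × 10⁻¹⁰ = 5.097 × 10⁻²⁴ kg·m/s.
KE = p²/(2m) = (5.097 × 10⁻²⁴)² / (2 × 1.673 × 10⁻²⁷) = 7.764 × 10⁻²¹ J = 7.76 × 10⁻²¹ J.

KE = 7.76 × 10⁻²¹ J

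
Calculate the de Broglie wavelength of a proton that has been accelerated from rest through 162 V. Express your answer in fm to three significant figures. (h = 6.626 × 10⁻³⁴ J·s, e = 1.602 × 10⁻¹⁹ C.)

KE = eV = 1.602 × 10⁻¹⁹ × 162.0 = 2.595 × 10⁻¹⁷ J.
p = √(2mKE) = √(2 × 1.673 × 10⁻²⁷ × 2.595 × 10⁻¹⁷) = 2.947 × 10⁻²² kg·m/s.
λ = h/p = 6.626 × 10⁻³⁴ / 2.947 × 10⁻²² = 2.25 × 10⁻¹² m = 2250 fm.

λ = 2250 fm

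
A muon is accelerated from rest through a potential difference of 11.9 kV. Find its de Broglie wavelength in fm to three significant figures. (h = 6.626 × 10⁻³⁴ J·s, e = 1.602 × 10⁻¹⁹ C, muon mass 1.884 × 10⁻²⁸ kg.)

KE = eV = 1.602 × 10⁻¹⁹ × 1.190 × 10⁴ = 1.906 × 10⁻¹⁵ J.
p = √(2mKE) = √(2 × 1.884 × 10⁻²⁸ × 1.906 × 10⁻¹⁵) = 8.475 × 10⁻²² kg·m/s.
λ = h/p = 6.626 × 10⁻³⁴ / 8.475 × 10⁻²² = 7.82 × 10⁻¹³ m = 782 fm.

λ = 782 fm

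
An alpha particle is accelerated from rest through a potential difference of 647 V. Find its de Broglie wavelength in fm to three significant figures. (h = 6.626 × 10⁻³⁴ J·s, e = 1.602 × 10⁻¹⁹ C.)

λ = 399 fm

KE = 2eV = 2 × 1.602 × 10⁻¹⁹ × 647.0 = 2.073 × 10⁻¹⁶ J.
p = √(2mKE) = √(2 × 6.645 × 10⁻²⁷ × 2.073 × 10⁻¹⁶) = 1.660 × 10⁻²¹ kg·m/s.
λ = h/p = 6.626 × 10⁻³⁴ / 1.660 × 10⁻²¹ = 3.99 × 10⁻¹³ m = 399 fm.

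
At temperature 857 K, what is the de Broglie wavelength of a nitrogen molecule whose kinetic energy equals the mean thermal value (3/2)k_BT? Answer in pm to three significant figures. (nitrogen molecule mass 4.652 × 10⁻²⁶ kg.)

λ = 16.3 pm

KE = (3/2)k_BT = 1.5 × 1.381 × 10⁻²³ × 857 = 1.775 × 10⁻²⁰ J.
p = √(2mKE) = √(2 × 4.652 × 10⁻²⁶ × 1.775 × 10⁻²⁰) = 4.064 × 10⁻²³ kg·m/s.
λ = h/p = 1.63 × 10⁻¹¹ m = 16.3 pm.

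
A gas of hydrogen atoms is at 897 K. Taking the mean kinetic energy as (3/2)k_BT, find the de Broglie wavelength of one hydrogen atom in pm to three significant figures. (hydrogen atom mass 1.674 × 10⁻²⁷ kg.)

KE = (3/2)k_BT = 1.5 × 1.381 × 10⁻²³ × 897 = 1.858 × 10⁻²⁰ J.
p = √(2mKE) = √(2 × 1.674 × 10⁻²⁷ × 1.858 × 10⁻²⁰) = 7.887 × 10⁻²⁴ kg·m/s.
λ = h/p = 8.40 × 10⁻¹¹ m = 84.0 pm.

λ = 84.0 pm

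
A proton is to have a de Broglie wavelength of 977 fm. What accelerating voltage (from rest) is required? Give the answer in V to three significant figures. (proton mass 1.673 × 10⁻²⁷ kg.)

p = h/λ = 6.626 × 10⁻³⁴ / 9.770 × 10⁻¹³ = 6.782 × 10⁻²² kg·m/s.
KE = p²/(2m) = 1.375 × 10⁻¹⁶ J.
V = KE/e = 1.375 × 10⁻¹⁶ / (1.602 × 10⁻¹⁹) = 858 V.

V = 858 V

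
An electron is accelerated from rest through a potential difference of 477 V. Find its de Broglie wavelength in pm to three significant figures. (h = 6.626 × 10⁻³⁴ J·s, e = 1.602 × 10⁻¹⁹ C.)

λ = 56.2 pm

KE = eV = 1.602 × 10⁻¹⁹ × 477.0 = 7.642 × 10⁻¹⁷ J.
p = √(2mKE) = √(2 × 9.109 × 10⁻³¹ × 7.642 × 10⁻¹⁷) = 1.180 × 10⁻²³ kg·m/s.
λ = h/p = 6.626 × 10⁻³⁴ / 1.180 × 10⁻²³ = 5.62 × 10⁻¹¹ m = 56.2 pm.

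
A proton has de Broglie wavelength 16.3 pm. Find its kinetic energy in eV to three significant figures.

KE = 3.08 eV

p = h/λ = 6.626 × 10⁻³⁴ / 1.630 × 10⁻¹¹ = 4.065 × 10⁻²³ kg·m/s.
KE = p²/(2m) = (4.065 × 10⁻²³)² / (2 × 1.673 × 10⁻²⁷) = 4.939 × 10⁻¹⁹ J = 3.08 eV.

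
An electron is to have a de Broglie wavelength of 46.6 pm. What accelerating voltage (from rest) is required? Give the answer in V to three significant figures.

V = 693 V

p = h/λ = 6.626 × 10⁻³⁴ / 4.660 × 10⁻¹¹ = 1.422 × 10⁻²³ kg·m/s.
KE = p²/(2m) = 1.110 × 10⁻¹⁶ J.
V = KE/e = 1.110 × 10⁻¹⁶ / (1.602 × 10⁻¹⁹) = 693 V.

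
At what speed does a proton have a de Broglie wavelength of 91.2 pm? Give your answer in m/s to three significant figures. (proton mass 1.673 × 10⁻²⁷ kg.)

p = h/λ = 6.626 × 10⁻³⁴ / 9.120 × 10⁻¹¹ = 7.265 × 10⁻²⁴ kg·m/s.
v = p/m = 7.265 × 10⁻²⁴ / 1.673 × 10⁻²⁷ = 4.34 × 10³ m/s = 4340 m/s.

v = 4340 m/s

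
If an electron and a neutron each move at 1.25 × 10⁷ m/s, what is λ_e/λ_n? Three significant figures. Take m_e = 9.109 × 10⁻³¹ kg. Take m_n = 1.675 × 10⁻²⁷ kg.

λ_e/λ_n = 1840

At fixed v, p = mv so λ = h/(mv) ∝ 1/m.
λ_e/λ_n = m_n/m_e = 1.675 × 10⁻²⁷/9.109 × 10⁻³¹ = 1840.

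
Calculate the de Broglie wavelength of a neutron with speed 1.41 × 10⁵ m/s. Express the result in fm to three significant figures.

p = mv = 1.675 × 10⁻²⁷ × 1.41 × 10⁵ = 2.362 × 10⁻²² kg·m/s.
λ = h/p = 6.626 × 10⁻³⁴ / 2.362 × 10⁻²² = 2.81 × 10⁻¹² m = 2810 fm.

λ = 2810 fm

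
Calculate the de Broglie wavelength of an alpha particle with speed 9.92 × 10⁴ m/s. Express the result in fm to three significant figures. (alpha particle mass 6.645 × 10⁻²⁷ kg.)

λ = 1010 fm

p = mv = 6.645 × 10⁻²⁷ × 9.92 × 10⁴ = 6.592 × 10⁻²² kg·m/s.
λ = h/p = 6.626 × 10⁻³⁴ / 6.592 × 10⁻²² = 1.01 × 10⁻¹² m = 1010 fm.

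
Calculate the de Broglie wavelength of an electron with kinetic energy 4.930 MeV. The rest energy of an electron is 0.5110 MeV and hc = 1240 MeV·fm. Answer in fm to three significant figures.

Total energy E = KE + m₀c² = 4.930 + 0.5110 = 5.4410 MeV.
(pc)² = E² − (m₀c²)² = (5.4410)² − (0.5110)² = 29.34 MeV², so pc = 5.417 MeV.
λ = hc/(pc) = 1240 MeV·fm / 5.417 MeV = 229 fm.

λ = 229 fm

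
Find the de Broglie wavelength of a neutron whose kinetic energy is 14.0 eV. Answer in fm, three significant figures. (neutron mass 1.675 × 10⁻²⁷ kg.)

KE = 14.0 eV = 2.243 × 10⁻¹⁸ J.
p = √(2mKE) = √(2 × 1.675 × 10⁻²⁷ × 2.243 × 10⁻¹⁸) = 8.668 × 10⁻²³ kg·m/s.
λ = h/p = 6.626 × 10⁻³⁴ / 8.668 × 10⁻²³ = 7.64 × 10⁻¹² m = 7640 fm.

λ = 7640 fm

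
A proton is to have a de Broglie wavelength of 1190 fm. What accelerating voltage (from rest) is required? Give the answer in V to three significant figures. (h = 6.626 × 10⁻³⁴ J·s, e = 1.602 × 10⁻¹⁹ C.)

V = 578 V

p = h/λ = 6.626 × 10⁻³⁴ / 1.190 × 10⁻¹² = 5.568 × 10⁻²² kg·m/s.
KE = p²/(2m) = 9.266 × 10⁻¹⁷ J.
V = KE/e = 9.266 × 10⁻¹⁷ / (1.602 × 10⁻¹⁹) = 578 V.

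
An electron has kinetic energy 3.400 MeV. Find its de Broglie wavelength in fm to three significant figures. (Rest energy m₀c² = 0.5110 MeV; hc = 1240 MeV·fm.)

Total energy E = KE + m₀c² = 3.400 + 0.5110 = 3.9110 MeV.
(pc)² = E² − (m₀c²)² = (3.9110)² − (0.5110)² = 15.03 MeV², so pc = 3.877 MeV.
λ = hc/(pc) = 1240 MeV·fm / 3.877 MeV = 320 fm.

λ = 320 fm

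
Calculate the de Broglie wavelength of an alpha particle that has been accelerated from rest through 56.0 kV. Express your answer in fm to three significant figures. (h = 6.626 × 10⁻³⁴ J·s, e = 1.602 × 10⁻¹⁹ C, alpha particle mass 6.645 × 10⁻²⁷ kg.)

KE = 2eV = 2 × 1.602 × 10⁻¹⁹ × 5.600 × 10⁴ = 1.794 × 10⁻¹⁴ J.
p = √(2mKE) = √(2 × 6.645 × 10⁻²⁷ × 1.794 × 10⁻¹⁴) = 1.544 × 10⁻²⁰ kg·m/s.
λ = h/p = 6.626 × 10⁻³⁴ / 1.544 × 10⁻²⁰ = 4.29 × 10⁻¹⁴ m = 42.9 fm.

λ = 42.9 fm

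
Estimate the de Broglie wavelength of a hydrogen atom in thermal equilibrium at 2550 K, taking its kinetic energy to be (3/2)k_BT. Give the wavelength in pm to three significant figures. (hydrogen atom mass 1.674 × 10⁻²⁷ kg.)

λ = 49.8 pm

KE = (3/2)k_BT = 1.5 × 1.381 × 10⁻²³ × 2550 = 5.282 × 10⁻²⁰ J.
p = √(2mKE) = √(2 × 1.674 × 10⁻²⁷ × 5.282 × 10⁻²⁰) = 1.330 × 10⁻²³ kg·m/s.
λ = h/p = 4.98 × 10⁻¹¹ m = 49.8 pm.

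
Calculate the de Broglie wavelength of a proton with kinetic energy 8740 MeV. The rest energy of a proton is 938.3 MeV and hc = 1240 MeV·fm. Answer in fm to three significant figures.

Total energy E = KE + m₀c² = 8740 + 938.3 = 9678.3 MeV.
(pc)² = E² − (m₀c²)² = (9678.3)² − (938.3)² = 9.279 × 10⁷ MeV², so pc = 9633 MeV.
λ = hc/(pc) = 1240 MeV·fm / 9633 MeV = 0.129 fm.

λ = 0.129 fm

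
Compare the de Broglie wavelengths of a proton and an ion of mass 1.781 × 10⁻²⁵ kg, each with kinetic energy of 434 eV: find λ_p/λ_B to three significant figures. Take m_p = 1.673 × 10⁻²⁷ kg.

At fixed KE, p = √(2mKE) so λ = h/p ∝ 1/√m.
λ_p/λ_B = √(m_B/m_p) = √(1.781 × 10⁻²⁵/1.673 × 10⁻²⁷) = √(106.5) = 10.3.

λ_p/λ_B = 10.3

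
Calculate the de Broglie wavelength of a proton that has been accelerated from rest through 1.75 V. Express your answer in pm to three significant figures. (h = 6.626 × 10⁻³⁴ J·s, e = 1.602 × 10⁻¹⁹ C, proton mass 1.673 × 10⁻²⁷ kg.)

λ = 21.6 pm

KE = eV = 1.602 × 10⁻¹⁹ × 1.750 = 2.804 × 10⁻¹⁹ J.
p = √(2mKE) = √(2 × 1.673 × 10⁻²⁷ × 2.804 × 10⁻¹⁹) = 3.063 × 10⁻²³ kg·m/s.
λ = h/p = 6.626 × 10⁻³⁴ / 3.063 × 10⁻²³ = 2.16 × 10⁻¹¹ m = 21.6 pm.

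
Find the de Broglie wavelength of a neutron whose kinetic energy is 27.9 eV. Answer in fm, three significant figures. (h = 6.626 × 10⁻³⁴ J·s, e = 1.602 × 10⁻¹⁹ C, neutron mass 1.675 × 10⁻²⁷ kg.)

λ = 5410 fm

KE = 27.9 eV = 4.470 × 10⁻¹⁸ J.
p = √(2mKE) = √(2 × 1.675 × 10⁻²⁷ × 4.470 × 10⁻¹⁸) = 1.224 × 10⁻²² kg·m/s.
λ = h/p = 6.626 × 10⁻³⁴ / 1.224 × 10⁻²² = 5.41 × 10⁻¹² m = 5410 fm.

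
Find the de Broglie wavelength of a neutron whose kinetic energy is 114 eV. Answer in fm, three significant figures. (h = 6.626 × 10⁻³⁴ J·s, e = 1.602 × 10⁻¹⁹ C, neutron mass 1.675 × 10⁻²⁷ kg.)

KE = 114 eV = 1.826 × 10⁻¹⁷ J.
p = √(2mKE) = √(2 × 1.675 × 10⁻²⁷ × 1.826 × 10⁻¹⁷) = 2.473 × 10⁻²² kg·m/s.
λ = h/p = 6.626 × 10⁻³⁴ / 2.473 × 10⁻²² = 2.68 × 10⁻¹² m = 2680 fm.

λ = 2680 fm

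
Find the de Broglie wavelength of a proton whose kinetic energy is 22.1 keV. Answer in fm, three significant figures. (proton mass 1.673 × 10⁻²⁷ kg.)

KE = 22.1 keV = 3.540 × 10⁻¹⁵ J.
p = √(2mKE) = √(2 × 1.673 × 10⁻²⁷ × 3.540 × 10⁻¹⁵) = 3.442 × 10⁻²¹ kg·m/s.
λ = h/p = 6.626 × 10⁻³⁴ / 3.442 × 10⁻²¹ = 1.93 × 10⁻¹³ m = 193 fm.

λ = 193 fm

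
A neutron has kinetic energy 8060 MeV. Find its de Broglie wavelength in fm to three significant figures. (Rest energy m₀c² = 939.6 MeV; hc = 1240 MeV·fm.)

Total energy E = KE + m₀c² = 8060 + 939.6 = 8999.6 MeV.
(pc)² = E² − (m₀c²)² = (8999.6)² − (939.6)² = 8.011 × 10⁷ MeV², so pc = 8950 MeV.
λ = hc/(pc) = 1240 MeV·fm / 8950 MeV = 0.139 fm.

λ = 0.139 fm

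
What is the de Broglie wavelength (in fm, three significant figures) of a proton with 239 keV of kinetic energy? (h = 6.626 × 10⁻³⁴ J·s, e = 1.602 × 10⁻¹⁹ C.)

KE = 239 keV = 3.829 × 10⁻¹⁴ J.
p = √(2mKE) = √(2 × 1.673 × 10⁻²⁷ × 3.829 × 10⁻¹⁴) = 1.132 × 10⁻²⁰ kg·m/s.
λ = h/p = 6.626 × 10⁻³⁴ / 1.132 × 10⁻²⁰ = 5.85 × 10⁻¹⁴ m = 58.5 fm.

λ = 58.5 fm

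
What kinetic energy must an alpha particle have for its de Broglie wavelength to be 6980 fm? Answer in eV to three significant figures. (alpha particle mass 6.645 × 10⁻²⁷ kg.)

p = h/λ = 6.626 × 10⁻³⁴ / 6.980 × 10⁻¹² = 9.493 × 10⁻²³ kg·m/s.
KE = p²/(2m) = (9.493 × 10⁻²³)² / (2 × 6.645 × 10⁻²⁷) = 6.781 × 10⁻¹⁹ J = 4.23 eV.

KE = 4.23 eV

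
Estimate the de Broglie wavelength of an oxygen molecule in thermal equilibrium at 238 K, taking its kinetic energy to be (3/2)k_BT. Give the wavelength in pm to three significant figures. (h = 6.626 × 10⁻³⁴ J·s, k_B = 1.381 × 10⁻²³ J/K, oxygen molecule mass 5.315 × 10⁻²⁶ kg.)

KE = (3/2)k_BT = 1.5 × 1.381 × 10⁻²³ × 238 = 4.930 × 10⁻²¹ J.
p = √(2mKE) = √(2 × 5.315 × 10⁻²⁶ × 4.930 × 10⁻²¹) = 2.289 × 10⁻²³ kg·m/s.
λ = h/p = 2.89 × 10⁻¹¹ m = 28.9 pm.

λ = 28.9 pm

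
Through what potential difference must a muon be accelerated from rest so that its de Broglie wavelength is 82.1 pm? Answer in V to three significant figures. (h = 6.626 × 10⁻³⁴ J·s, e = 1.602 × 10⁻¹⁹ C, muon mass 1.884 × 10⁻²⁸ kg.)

V = 1.08 V

p = h/λ = 6.626 × 10⁻³⁴ / 8.210 × 10⁻¹¹ = 8.071 × 10⁻²⁴ kg·m/s.
KE = p²/(2m) = 1.729 × 10⁻¹⁹ J.
V = KE/e = 1.729 × 10⁻¹⁹ / (1.602 × 10⁻¹⁹) = 1.08 V.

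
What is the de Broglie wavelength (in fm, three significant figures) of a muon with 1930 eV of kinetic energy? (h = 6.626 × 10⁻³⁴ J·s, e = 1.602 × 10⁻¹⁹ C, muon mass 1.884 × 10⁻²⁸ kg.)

λ = 1940 fm

KE = 1930 eV = 3.092 × 10⁻¹⁶ J.
p = √(2mKE) = √(2 × 1.884 × 10⁻²⁸ × 3.092 × 10⁻¹⁶) = 3.413 × 10⁻²² kg·m/s.
λ = h/p = 6.626 × 10⁻³⁴ / 3.413 × 10⁻²² = 1.94 × 10⁻¹² m = 1940 fm.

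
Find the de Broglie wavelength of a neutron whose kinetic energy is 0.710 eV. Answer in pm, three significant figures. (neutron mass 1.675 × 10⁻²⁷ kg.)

λ = 33.9 pm

KE = 0.710 eV = 1.137 × 10⁻¹⁹ J.
p = √(2mKE) = √(2 × 1.675 × 10⁻²⁷ × 1.137 × 10⁻¹⁹) = 1.952 × 10⁻²³ kg·m/s.
λ = h/p = 6.626 × 10⁻³⁴ / 1.952 × 10⁻²³ = 3.39 × 10⁻¹¹ m = 33.9 pm.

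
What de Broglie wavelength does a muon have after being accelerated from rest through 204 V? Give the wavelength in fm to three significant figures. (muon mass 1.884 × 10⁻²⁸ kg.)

KE = eV = 1.602 × 10⁻¹⁹ × 204.0 = 3.268 × 10⁻¹⁷ J.
p = √(2mKE) = √(2 × 1.884 × 10⁻²⁸ × 3.268 × 10⁻¹⁷) = 1.110 × 10⁻²² kg·m/s.
λ = h/p = 6.626 × 10⁻³⁴ / 1.110 × 10⁻²² = 5.97 × 10⁻¹² m = 5970 fm.

λ = 5970 fm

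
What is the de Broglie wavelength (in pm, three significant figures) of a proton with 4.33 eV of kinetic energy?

KE = 4.33 eV = 6.937 × 10⁻¹⁹ J.
p = √(2mKE) = √(2 × 1.673 × 10⁻²⁷ × 6.937 × 10⁻¹⁹) = 4.818 × 10⁻²³ kg·m/s.
λ = h/p = 6.626 × 10⁻³⁴ / 4.818 × 10⁻²³ = 1.38 × 10⁻¹¹ m = 13.8 pm.

λ = 13.8 pm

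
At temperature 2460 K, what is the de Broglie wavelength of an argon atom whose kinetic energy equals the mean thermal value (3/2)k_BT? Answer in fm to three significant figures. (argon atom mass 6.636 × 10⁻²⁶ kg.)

KE = (3/2)k_BT = 1.5 × 1.381 × 10⁻²³ × 2460 = 5.096 × 10⁻²⁰ J.
p = √(2mKE) = √(2 × 6.636 × 10⁻²⁶ × 5.096 × 10⁻²⁰) = 8.224 × 10⁻²³ kg·m/s.
λ = h/p = 8.06 × 10⁻¹² m = 8060 fm.

λ = 8060 fm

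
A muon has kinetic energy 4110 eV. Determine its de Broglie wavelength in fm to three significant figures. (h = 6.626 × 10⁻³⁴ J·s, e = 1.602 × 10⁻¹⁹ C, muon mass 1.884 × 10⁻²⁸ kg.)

λ = 1330 fm

KE = 4110 eV = 6.584 × 10⁻¹⁶ J.
p = √(2mKE) = √(2 × 1.884 × 10⁻²⁸ × 6.584 × 10⁻¹⁶) = 4.981 × 10⁻²² kg·m/s.
λ = h/p = 6.626 × 10⁻³⁴ / 4.981 × 10⁻²² = 1.33 × 10⁻¹² m = 1330 fm.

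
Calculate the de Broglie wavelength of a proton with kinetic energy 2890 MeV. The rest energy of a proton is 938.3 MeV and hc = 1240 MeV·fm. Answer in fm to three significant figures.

Total energy E = KE + m₀c² = 2890 + 938.3 = 3828.3 MeV.
(pc)² = E² − (m₀c²)² = (3828.3)² − (938.3)² = 1.378 × 10⁷ MeV², so pc = 3712 MeV.
λ = hc/(pc) = 1240 MeV·fm / 3712 MeV = 0.334 fm.

λ = 0.334 fm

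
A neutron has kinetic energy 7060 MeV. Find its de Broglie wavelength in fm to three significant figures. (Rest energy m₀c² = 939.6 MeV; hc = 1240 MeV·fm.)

λ = 0.156 fm

Total energy E = KE + m₀c² = 7060 + 939.6 = 7999.6 MeV.
(pc)² = E² − (m₀c²)² = (7999.6)² − (939.6)² = 6.311 × 10⁷ MeV², so pc = 7944 MeV.
λ = hc/(pc) = 1240 MeV·fm / 7944 MeV = 0.156 fm.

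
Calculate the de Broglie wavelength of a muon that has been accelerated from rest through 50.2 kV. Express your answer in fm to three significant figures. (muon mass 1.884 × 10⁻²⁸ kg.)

KE = eV = 1.602 × 10⁻¹⁹ × 5.020 × 10⁴ = 8.042 × 10⁻¹⁵ J.
p = √(2mKE) = √(2 × 1.884 × 10⁻²⁸ × 8.042 × 10⁻¹⁵) = 1.741 × 10⁻²¹ kg·m/s.
λ = h/p = 6.626 × 10⁻³⁴ / 1.741 × 10⁻²¹ = 3.81 × 10⁻¹³ m = 381 fm.

λ = 381 fm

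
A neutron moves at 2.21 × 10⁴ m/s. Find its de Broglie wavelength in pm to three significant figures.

λ = 17.9 pm

p = mv = 1.675 × 10⁻²⁷ × 2.21 × 10⁴ = 3.702 × 10⁻²³ kg·m/s.
λ = h/p = 6.626 × 10⁻³⁴ / 3.702 × 10⁻²³ = 1.79 × 10⁻¹¹ m = 17.9 pm.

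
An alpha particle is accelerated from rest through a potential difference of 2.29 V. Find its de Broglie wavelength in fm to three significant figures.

λ = 6710 fm

KE = 2eV = 2 × 1.602 × 10⁻¹⁹ × 2.290 = 7.337 × 10⁻¹⁹ J.
p = √(2mKE) = √(2 × 6.645 × 10⁻²⁷ × 7.337 × 10⁻¹⁹) = 9.875 × 10⁻²³ kg·m/s.
λ = h/p = 6.626 × 10⁻³⁴ / 9.875 × 10⁻²³ = 6.71 × 10⁻¹² m = 6710 fm.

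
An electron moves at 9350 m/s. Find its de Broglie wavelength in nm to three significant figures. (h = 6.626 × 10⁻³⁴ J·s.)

p = mv = 9.109 × 10⁻³¹ × 9350 = 8.517 × 10⁻²⁷ kg·m/s.
λ = h/p = 6.626 × 10⁻³⁴ / 8.517 × 10⁻²⁷ = 7.78 × 10⁻⁸ m = 77.8 nm.

λ = 77.8 nm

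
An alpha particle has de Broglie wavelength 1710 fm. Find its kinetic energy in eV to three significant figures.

p = h/λ = 6.626 × 10⁻³⁴ / 1.710 × 10⁻¹² = 3.875 × 10⁻²² kg·m/s.
KE = p²/(2m) = (3.875 × 10⁻²²)² / (2 × 6.645 × 10⁻²⁷) = 1.130 × 10⁻¹⁷ J = 70.5 eV.

KE = 70.5 eV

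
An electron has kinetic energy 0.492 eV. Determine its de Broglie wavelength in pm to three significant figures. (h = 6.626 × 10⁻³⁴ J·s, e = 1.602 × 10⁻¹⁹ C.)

λ = 1750 pm

KE = 0.492 eV = 7.882 × 10⁻²⁰ J.
p = √(2mKE) = √(2 × 9.109 × 10⁻³¹ × 7.882 × 10⁻²⁰) = 3.789 × 10⁻²⁵ kg·m/s.
λ = h/p = 6.626 × 10⁻³⁴ / 3.789 × 10⁻²⁵ = 1.75 × 10⁻⁹ m = 1750 pm.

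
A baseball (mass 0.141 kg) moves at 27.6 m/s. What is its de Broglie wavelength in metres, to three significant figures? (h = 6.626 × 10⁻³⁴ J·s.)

λ = 1.70 × 10⁻³⁴ m

p = mv = 0.141 × 27.6 = 3.892 kg·m/s.
λ = h/p = 6.626 × 10⁻³⁴ / 3.892 = 1.70 × 10⁻³⁴ m.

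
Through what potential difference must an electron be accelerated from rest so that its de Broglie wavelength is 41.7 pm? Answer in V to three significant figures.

p = h/λ = 6.626 × 10⁻³⁴ / 4.170 × 10⁻¹¹ = 1.589 × 10⁻²³ kg·m/s.
KE = p²/(2m) = 1.386 × 10⁻¹⁶ J.
V = KE/e = 1.386 × 10⁻¹⁶ / (1.602 × 10⁻¹⁹) = 865 V.

V = 865 V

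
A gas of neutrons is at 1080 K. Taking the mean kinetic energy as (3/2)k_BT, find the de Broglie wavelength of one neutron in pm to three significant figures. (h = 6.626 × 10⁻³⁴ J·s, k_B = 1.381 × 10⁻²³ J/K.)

λ = 76.5 pm

KE = (3/2)k_BT = 1.5 × 1.381 × 10⁻²³ × 1080 = 2.237 × 10⁻²⁰ J.
p = √(2mKE) = √(2 × 1.675 × 10⁻²⁷ × 2.237 × 10⁻²⁰) = 8.657 × 10⁻²⁴ kg·m/s.
λ = h/p = 7.65 × 10⁻¹¹ m = 76.5 pm.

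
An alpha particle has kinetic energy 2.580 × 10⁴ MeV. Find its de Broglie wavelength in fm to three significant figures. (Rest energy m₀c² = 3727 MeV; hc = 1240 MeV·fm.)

Total energy E = KE + m₀c² = 2.580 × 10⁴ + 3727 = 29527 MeV.
(pc)² = E² − (m₀c²)² = (29527)² − (3727)² = 8.580 × 10⁸ MeV², so pc = 2.929 × 10⁴ MeV.
λ = hc/(pc) = 1240 MeV·fm / 2.929 × 10⁴ MeV = 0.0423 fm.

λ = 0.0423 fm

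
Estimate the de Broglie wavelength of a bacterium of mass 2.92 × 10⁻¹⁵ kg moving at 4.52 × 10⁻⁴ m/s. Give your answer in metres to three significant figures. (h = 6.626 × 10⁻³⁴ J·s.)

p = mv = 2.92 × 10⁻¹⁵ × 4.52 × 10⁻⁴ = 1.320 × 10⁻¹⁸ kg·m/s.
λ = h/p = 6.626 × 10⁻³⁴ / 1.320 × 10⁻¹⁸ = 5.02 × 10⁻¹⁶ m.

λ = 5.02 × 10⁻¹⁶ m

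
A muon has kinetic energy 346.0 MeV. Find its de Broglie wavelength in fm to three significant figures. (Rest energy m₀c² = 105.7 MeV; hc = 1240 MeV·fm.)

Total energy E = KE + m₀c² = 346.0 + 105.7 = 451.7 MeV.
(pc)² = E² − (m₀c²)² = (451.7)² − (105.7)² = 1.929 × 10⁵ MeV², so pc = 439.2 MeV.
λ = hc/(pc) = 1240 MeV·fm / 439.2 MeV = 2.82 fm.

λ = 2.82 fm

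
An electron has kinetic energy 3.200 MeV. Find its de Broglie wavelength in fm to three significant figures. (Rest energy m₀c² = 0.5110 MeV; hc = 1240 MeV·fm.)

Total energy E = KE + m₀c² = 3.200 + 0.5110 = 3.7110 MeV.
(pc)² = E² − (m₀c²)² = (3.7110)² − (0.5110)² = 13.51 MeV², so pc = 3.676 MeV.
λ = hc/(pc) = 1240 MeV·fm / 3.676 MeV = 337 fm.

λ = 337 fm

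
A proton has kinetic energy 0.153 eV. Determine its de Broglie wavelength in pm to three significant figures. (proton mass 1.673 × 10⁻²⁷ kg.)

λ = 73.2 pm

KE = 0.153 eV = 2.451 × 10⁻²⁰ J.
p = √(2mKE) = √(2 × 1.673 × 10⁻²⁷ × 2.451 × 10⁻²⁰) = 9.056 × 10⁻²⁴ kg·m/s.
λ = h/p = 6.626 × 10⁻³⁴ / 9.056 × 10⁻²⁴ = 7.32 × 10⁻¹¹ m = 73.2 pm.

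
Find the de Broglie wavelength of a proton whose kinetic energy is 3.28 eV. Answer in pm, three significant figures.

λ = 15.8 pm

KE = 3.28 eV = 5.255 × 10⁻¹⁹ J.
p = √(2mKE) = √(2 × 1.673 × 10⁻²⁷ × 5.255 × 10⁻¹⁹) = 4.193 × 10⁻²³ kg·m/s.
λ = h/p = 6.626 × 10⁻³⁴ / 4.193 × 10⁻²³ = 1.58 × 10⁻¹¹ m = 15.8 pm.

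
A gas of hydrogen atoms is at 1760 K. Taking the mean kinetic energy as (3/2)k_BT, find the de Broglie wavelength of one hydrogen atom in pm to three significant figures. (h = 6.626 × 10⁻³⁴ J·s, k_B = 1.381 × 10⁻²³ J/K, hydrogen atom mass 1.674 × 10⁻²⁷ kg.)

λ = 60.0 pm

KE = (3/2)k_BT = 1.5 × 1.381 × 10⁻²³ × 1760 = 3.646 × 10⁻²⁰ J.
p = √(2mKE) = √(2 × 1.674 × 10⁻²⁷ × 3.646 × 10⁻²⁰) = 1.105 × 10⁻²³ kg·m/s.
λ = h/p = 6.00 × 10⁻¹¹ m = 60.0 pm.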